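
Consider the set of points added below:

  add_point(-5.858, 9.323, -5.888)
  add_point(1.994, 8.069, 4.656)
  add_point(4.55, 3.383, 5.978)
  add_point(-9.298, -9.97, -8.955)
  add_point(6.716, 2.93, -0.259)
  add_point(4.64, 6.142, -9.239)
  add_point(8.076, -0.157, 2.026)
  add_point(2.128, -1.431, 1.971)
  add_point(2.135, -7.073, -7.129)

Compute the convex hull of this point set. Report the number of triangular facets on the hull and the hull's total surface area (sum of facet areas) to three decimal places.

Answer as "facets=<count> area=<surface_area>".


facets=14 area=747.377

Extreme-point indices: [0, 1, 2, 3, 4, 5, 6, 7, 8] — 9 of 9 on the boundary.

Facet areas (half cross-product norm):
  f1: (p5, p0, p3) → 112.3602
  f2: (p8, p5, p3) → 74.8754
  f3: (p8, p5, p6) → 76.4569
  f4: (p7, p2, p3) → 21.7330
  f5: (p7, p2, p6) → 17.5915
  f6: (p7, p8, p3) → 61.7424
  f7: (p7, p8, p6) → 32.3413
  f8: (p1, p0, p3) → 129.7925
  f9: (p1, p2, p3) → 66.8555
  f10: (p1, p5, p0) → 71.2984
  f11: (p1, p2, p6) → 14.2478
  f12: (p4, p5, p6) → 10.9015
  f13: (p4, p1, p6) → 16.4875
  f14: (p4, p1, p5) → 40.6931
Σ area = 747.377

Euler characteristic 9−21+14 = 2 ✓


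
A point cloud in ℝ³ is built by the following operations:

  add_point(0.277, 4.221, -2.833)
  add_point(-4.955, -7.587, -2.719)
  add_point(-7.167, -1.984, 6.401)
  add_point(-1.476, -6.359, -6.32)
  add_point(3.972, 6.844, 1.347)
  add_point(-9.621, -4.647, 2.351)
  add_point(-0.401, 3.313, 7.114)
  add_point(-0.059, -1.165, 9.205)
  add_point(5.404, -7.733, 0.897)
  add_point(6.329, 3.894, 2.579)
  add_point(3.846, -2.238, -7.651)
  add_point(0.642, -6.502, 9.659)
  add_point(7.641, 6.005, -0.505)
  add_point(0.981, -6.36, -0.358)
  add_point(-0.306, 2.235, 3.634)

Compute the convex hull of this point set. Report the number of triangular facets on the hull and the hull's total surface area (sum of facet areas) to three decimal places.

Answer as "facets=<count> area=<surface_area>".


facets=22 area=687.902

Points on the hull: [0, 1, 2, 3, 4, 5, 6, 7, 8, 9, 10, 11, 12] (13 of 15).

Triangle areas on the boundary:
  f1: (p10, p8, p12) → 58.3732
  f2: (p0, p10, p12) → 34.8837
  f3: (p1, p11, p5) → 47.0001
  f4: (p1, p11, p8) → 54.4035
  f5: (p2, p11, p5) → 23.9923
  f6: (p2, p0, p5) → 36.3386
  f7: (p2, p0, p6) → 43.1454
  f8: (p9, p8, p12) → 20.9497
  f9: (p9, p11, p8) → 57.9089
  f10: (p4, p0, p12) → 12.8029
  f11: (p4, p0, p6) → 24.8139
  f12: (p4, p9, p12) → 7.0607
  f13: (p4, p9, p6) → 15.5805
  f14: (p3, p10, p8) → 32.8391
  f15: (p3, p1, p8) → 25.8777
  f16: (p3, p0, p10) → 30.2285
  f17: (p3, p0, p5) → 65.5930
  f18: (p3, p1, p5) → 11.5978
  f19: (p7, p9, p11) → 25.3328
  f20: (p7, p9, p6) → 19.5504
  f21: (p7, p2, p11) → 20.7352
  f22: (p7, p2, p6) → 18.8941
Σ area = 687.902

Check V−E+F: 13 − 33 + 22 = 2.


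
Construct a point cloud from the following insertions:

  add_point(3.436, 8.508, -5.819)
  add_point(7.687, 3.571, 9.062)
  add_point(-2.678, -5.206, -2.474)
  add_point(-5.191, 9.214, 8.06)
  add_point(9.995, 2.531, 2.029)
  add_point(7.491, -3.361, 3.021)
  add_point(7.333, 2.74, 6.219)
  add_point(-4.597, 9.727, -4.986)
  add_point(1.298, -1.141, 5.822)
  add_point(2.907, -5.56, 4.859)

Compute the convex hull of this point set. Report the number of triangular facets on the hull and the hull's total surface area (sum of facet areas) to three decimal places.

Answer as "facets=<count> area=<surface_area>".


facets=12 area=703.640

Hull vertices (8/10): indices [0, 1, 2, 3, 4, 5, 7, 9].

Triangle areas on the boundary:
  f1: (p1, p9, p3) → 78.1228
  f2: (p2, p9, p3) → 77.9367
  f3: (p2, p7, p3) → 97.7927
  f4: (p0, p1, p4) → 40.9133
  f5: (p0, p2, p7) → 60.3084
  f6: (p0, p7, p3) → 52.8427
  f7: (p0, p1, p3) → 103.5895
  f8: (p5, p2, p9) → 24.2807
  f9: (p5, p1, p4) → 23.9843
  f10: (p5, p1, p9) → 24.7324
  f11: (p5, p0, p4) → 35.9982
  f12: (p5, p0, p2) → 83.1383
Σ area = 703.640

Euler characteristic 8−18+12 = 2 ✓


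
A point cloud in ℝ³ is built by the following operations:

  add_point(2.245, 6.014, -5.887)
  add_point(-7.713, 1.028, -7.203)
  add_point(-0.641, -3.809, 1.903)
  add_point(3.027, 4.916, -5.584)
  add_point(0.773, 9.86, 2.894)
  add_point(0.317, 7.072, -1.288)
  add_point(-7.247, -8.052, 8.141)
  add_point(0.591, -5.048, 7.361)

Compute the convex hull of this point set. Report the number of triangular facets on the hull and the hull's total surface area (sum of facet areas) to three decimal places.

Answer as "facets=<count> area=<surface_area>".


Extreme-point indices: [0, 1, 2, 3, 4, 6, 7] — 7 of 8 on the boundary.

Per-facet area ½‖(b−a)×(c−a)‖:
  f1: (p4, p6, p1) → 135.9770
  f2: (p2, p3, p1) → 62.5239
  f3: (p2, p6, p1) → 60.7921
  f4: (p0, p3, p1) → 7.6273
  f5: (p0, p4, p1) → 53.7834
  f6: (p0, p4, p3) → 6.5613
  f7: (p7, p4, p6) → 60.7152
  f8: (p7, p2, p6) → 24.1413
  f9: (p7, p4, p3) → 76.3346
  f10: (p7, p2, p3) → 25.2954
Σ area = 513.752

Euler: V−E+F = 7−15+10 = 2.

facets=10 area=513.752


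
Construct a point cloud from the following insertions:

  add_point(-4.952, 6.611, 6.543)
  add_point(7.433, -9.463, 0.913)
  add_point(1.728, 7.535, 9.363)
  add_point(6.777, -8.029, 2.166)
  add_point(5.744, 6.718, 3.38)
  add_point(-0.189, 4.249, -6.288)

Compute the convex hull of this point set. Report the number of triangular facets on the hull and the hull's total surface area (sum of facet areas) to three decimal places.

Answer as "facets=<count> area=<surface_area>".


facets=8 area=435.948

Extreme-point indices: [0, 1, 2, 3, 4, 5] — 6 of 6 on the boundary.

Per-facet area ½‖(b−a)×(c−a)‖:
  f1: (p5, p1, p0) → 119.2855
  f2: (p3, p1, p0) → 9.1858
  f3: (p3, p2, p0) → 65.3280
  f4: (p4, p2, p0) → 26.1021
  f5: (p4, p5, p0) → 62.5884
  f6: (p4, p5, p1) → 91.6481
  f7: (p4, p3, p1) → 9.3207
  f8: (p4, p3, p2) → 52.4896
Σ area = 435.948

Euler characteristic 6−12+8 = 2 ✓


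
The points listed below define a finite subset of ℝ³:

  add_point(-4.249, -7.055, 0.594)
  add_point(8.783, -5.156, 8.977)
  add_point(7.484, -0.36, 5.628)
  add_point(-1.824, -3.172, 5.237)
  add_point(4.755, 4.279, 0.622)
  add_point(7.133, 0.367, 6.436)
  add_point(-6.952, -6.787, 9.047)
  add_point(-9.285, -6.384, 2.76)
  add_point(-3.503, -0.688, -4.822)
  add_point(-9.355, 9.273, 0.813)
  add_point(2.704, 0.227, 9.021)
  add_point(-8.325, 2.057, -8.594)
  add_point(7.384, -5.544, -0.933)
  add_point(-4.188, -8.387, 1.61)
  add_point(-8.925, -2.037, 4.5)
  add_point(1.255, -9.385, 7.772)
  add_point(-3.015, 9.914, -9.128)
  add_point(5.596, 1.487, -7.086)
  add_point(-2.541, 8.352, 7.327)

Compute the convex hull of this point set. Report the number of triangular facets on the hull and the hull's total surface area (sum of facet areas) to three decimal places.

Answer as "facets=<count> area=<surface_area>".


Extreme-point indices: [1, 2, 4, 5, 6, 7, 9, 10, 11, 12, 13, 14, 15, 16, 17, 18] — 16 of 19 on the boundary.

Area of each hull facet:
  f1: (p11, p16, p9) → 51.5790
  f2: (p18, p6, p9) → 75.0793
  f3: (p18, p16, p9) → 54.8133
  f4: (p7, p11, p9) → 81.0557
  f5: (p17, p11, p16) → 57.0227
  f6: (p10, p6, p1) → 47.3089
  f7: (p10, p18, p1) → 12.7310
  f8: (p10, p18, p6) → 58.5006
  f9: (p14, p6, p9) → 19.9334
  f10: (p14, p7, p9) → 18.1011
  f11: (p14, p7, p6) → 14.9563
  f12: (p4, p18, p16) → 72.9410
  f13: (p4, p17, p16) → 49.7900
  f14: (p12, p17, p1) → 36.6988
  f15: (p12, p17, p11) → 63.8639
  f16: (p5, p18, p1) → 27.0864
  f17: (p5, p4, p18) → 39.5376
  f18: (p15, p6, p1) → 28.8513
  f19: (p15, p12, p1) → 41.9620
  f20: (p2, p4, p17) → 27.9492
  f21: (p2, p5, p4) → 4.1953
  f22: (p2, p17, p1) → 28.0634
  f23: (p2, p5, p1) → 3.3657
  f24: (p13, p15, p12) → 45.2904
  f25: (p13, p7, p11) → 39.6727
  f26: (p13, p12, p11) → 92.3745
  f27: (p13, p7, p6) → 18.5967
  f28: (p13, p15, p6) → 30.1729
Σ area = 1141.493

Check V−E+F: 16 − 42 + 28 = 2.

facets=28 area=1141.493


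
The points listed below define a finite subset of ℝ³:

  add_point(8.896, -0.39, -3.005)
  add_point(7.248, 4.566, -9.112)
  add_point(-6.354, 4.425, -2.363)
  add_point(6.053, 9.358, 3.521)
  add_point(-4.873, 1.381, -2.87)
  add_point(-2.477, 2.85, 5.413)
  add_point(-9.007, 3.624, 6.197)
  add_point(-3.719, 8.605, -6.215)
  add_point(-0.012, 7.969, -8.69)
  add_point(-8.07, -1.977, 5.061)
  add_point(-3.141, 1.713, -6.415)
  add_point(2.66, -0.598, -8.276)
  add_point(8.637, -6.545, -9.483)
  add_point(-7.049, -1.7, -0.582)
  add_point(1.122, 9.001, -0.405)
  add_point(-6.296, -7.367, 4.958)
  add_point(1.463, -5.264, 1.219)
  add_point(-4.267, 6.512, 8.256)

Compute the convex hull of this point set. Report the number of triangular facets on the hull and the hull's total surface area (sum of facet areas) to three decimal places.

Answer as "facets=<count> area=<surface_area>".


Extreme-point indices: [0, 1, 2, 3, 6, 7, 8, 9, 10, 11, 12, 13, 14, 15, 16, 17] — 16 of 18 on the boundary.

Per-facet area ½‖(b−a)×(c−a)‖:
  f1: (p1, p12, p0) → 35.6036
  f2: (p1, p8, p12) → 38.0228
  f3: (p1, p3, p0) → 48.0502
  f4: (p1, p3, p8) → 52.3015
  f5: (p13, p12, p15) → 74.1633
  f6: (p17, p15, p6) → 31.9586
  f7: (p17, p3, p15) → 81.3012
  f8: (p16, p3, p0) → 59.3902
  f9: (p16, p3, p15) → 62.3352
  f10: (p16, p12, p0) → 43.9284
  f11: (p16, p12, p15) → 33.6575
  f12: (p9, p15, p6) → 3.8181
  f13: (p9, p13, p6) → 16.3687
  f14: (p9, p13, p15) → 16.2858
  f15: (p2, p13, p6) → 26.6886
  f16: (p11, p8, p12) → 18.9968
  f17: (p7, p3, p8) → 30.5498
  f18: (p7, p17, p6) → 41.9997
  f19: (p7, p2, p6) → 18.0402
  f20: (p14, p17, p3) → 32.9821
  f21: (p14, p7, p3) → 4.8300
  f22: (p14, p7, p17) → 38.0204
  f23: (p10, p2, p13) → 18.3882
  f24: (p10, p7, p2) → 17.1476
  f25: (p10, p13, p12) → 54.5592
  f26: (p10, p11, p12) → 11.3293
  f27: (p10, p11, p8) → 23.6335
  f28: (p10, p7, p8) → 15.1756
Σ area = 949.526

Euler: V−E+F = 16−42+28 = 2.

facets=28 area=949.526


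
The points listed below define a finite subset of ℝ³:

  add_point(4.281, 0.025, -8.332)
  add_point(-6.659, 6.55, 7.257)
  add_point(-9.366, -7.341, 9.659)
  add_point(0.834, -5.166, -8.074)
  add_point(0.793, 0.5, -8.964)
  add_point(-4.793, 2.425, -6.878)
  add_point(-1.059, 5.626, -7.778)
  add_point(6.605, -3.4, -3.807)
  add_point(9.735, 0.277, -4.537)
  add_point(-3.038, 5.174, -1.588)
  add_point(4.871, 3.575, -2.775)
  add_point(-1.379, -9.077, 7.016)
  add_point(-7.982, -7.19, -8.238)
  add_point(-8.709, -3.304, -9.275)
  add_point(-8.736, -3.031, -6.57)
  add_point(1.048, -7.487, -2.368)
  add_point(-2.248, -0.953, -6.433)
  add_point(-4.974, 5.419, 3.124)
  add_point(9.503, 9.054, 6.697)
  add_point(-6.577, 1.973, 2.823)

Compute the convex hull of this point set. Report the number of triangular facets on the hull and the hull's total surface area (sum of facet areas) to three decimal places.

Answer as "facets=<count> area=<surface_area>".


facets=26 area=1169.965

Extreme-point indices: [0, 1, 2, 3, 4, 5, 6, 7, 8, 11, 12, 13, 14, 15, 18] — 15 of 20 on the boundary.

Area of each hull facet:
  f1: (p1, p18, p2) → 110.4539
  f2: (p11, p18, p2) → 86.3650
  f3: (p11, p18, p8) → 129.9092
  f4: (p14, p13, p2) → 8.0707
  f5: (p14, p1, p2) → 109.6234
  f6: (p14, p1, p13) → 11.4765
  f7: (p3, p4, p13) → 27.4462
  f8: (p6, p4, p13) → 28.5357
  f9: (p6, p1, p18) → 122.2985
  f10: (p6, p18, p8) → 88.6954
  f11: (p7, p11, p8) → 23.4095
  f12: (p7, p3, p8) → 14.5189
  f13: (p12, p3, p13) → 18.4768
  f14: (p12, p13, p2) → 35.5456
  f15: (p12, p11, p2) → 71.4208
  f16: (p0, p3, p8) → 18.3963
  f17: (p0, p3, p4) → 10.1151
  f18: (p0, p6, p8) → 22.3907
  f19: (p0, p6, p4) → 9.1052
  f20: (p5, p1, p13) → 48.3573
  f21: (p5, p6, p13) → 9.9831
  f22: (p5, p6, p1) → 36.9633
  f23: (p15, p12, p11) → 50.1698
  f24: (p15, p12, p3) → 27.8653
  f25: (p15, p7, p11) → 30.2864
  f26: (p15, p7, p3) → 20.0869
Σ area = 1169.965

Euler characteristic 15−39+26 = 2 ✓


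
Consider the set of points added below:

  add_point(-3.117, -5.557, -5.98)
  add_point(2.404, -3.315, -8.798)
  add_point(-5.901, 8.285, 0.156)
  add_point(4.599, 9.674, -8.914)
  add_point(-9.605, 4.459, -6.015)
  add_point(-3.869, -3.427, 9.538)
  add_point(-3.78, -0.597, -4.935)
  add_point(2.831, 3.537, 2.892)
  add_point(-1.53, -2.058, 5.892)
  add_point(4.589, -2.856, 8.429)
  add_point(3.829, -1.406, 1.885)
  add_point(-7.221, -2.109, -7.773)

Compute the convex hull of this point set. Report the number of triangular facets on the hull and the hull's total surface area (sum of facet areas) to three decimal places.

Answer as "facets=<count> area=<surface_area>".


Points on the hull: [0, 1, 2, 3, 4, 5, 7, 9, 11] (9 of 12).

Area of each hull facet:
  f1: (p9, p5, p0) → 66.0962
  f2: (p11, p3, p4) → 55.4516
  f3: (p11, p5, p4) → 63.3248
  f4: (p11, p5, p0) → 43.4552
  f5: (p2, p3, p4) → 56.5250
  f6: (p2, p5, p4) → 60.8504
  f7: (p2, p9, p5) → 64.7340
  f8: (p1, p11, p3) → 64.1891
  f9: (p1, p11, p0) → 17.9619
  f10: (p1, p9, p3) → 114.3366
  f11: (p1, p9, p0) → 54.4381
  f12: (p7, p9, p3) → 28.0306
  f13: (p7, p2, p3) → 65.2530
  f14: (p7, p2, p9) → 32.5081
Σ area = 787.155

Euler characteristic 9−21+14 = 2 ✓

facets=14 area=787.155


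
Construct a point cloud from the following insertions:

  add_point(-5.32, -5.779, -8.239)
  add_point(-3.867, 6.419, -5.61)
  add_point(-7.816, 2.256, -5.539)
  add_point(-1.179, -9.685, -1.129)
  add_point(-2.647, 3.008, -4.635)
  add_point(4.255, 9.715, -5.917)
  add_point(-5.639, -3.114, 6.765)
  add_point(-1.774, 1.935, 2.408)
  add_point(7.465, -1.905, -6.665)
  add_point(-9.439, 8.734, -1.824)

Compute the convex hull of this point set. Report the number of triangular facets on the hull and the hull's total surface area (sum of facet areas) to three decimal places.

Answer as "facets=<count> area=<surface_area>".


Extreme-point indices: [0, 1, 2, 3, 5, 6, 7, 8, 9] — 9 of 10 on the boundary.

Triangle areas on the boundary:
  f1: (p0, p3, p8) → 56.1452
  f2: (p6, p3, p8) → 70.4122
  f3: (p6, p0, p3) → 50.6403
  f4: (p5, p1, p9) → 24.4882
  f5: (p5, p0, p8) → 81.1952
  f6: (p5, p1, p0) → 48.7814
  f7: (p2, p1, p9) → 19.4373
  f8: (p2, p1, p0) → 22.4923
  f9: (p2, p6, p9) → 51.8346
  f10: (p2, p6, p0) → 59.5951
  f11: (p7, p6, p8) → 43.9293
  f12: (p7, p5, p8) → 70.7849
  f13: (p7, p6, p9) → 41.1271
  f14: (p7, p5, p9) → 68.3101
Σ area = 709.173

Euler: V−E+F = 9−21+14 = 2.

facets=14 area=709.173


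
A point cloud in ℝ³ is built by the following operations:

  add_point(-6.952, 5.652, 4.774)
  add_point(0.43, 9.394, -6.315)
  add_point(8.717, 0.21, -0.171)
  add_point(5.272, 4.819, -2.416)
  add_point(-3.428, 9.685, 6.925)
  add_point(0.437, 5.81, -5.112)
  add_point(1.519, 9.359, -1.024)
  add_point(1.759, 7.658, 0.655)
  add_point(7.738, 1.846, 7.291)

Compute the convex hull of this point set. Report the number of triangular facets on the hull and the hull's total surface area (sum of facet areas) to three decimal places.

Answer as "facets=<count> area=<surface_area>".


Points on the hull: [0, 1, 2, 3, 4, 5, 6, 8] (8 of 9).

Triangle areas on the boundary:
  f1: (p4, p1, p0) → 38.9873
  f2: (p8, p2, p0) → 59.2282
  f3: (p8, p4, p0) → 39.1532
  f4: (p5, p2, p0) → 68.5776
  f5: (p5, p1, p0) → 22.4920
  f6: (p5, p1, p2) → 16.5622
  f7: (p3, p1, p2) → 5.2160
  f8: (p3, p8, p2) → 23.6055
  f9: (p6, p4, p1) → 17.4445
  f10: (p6, p8, p4) → 57.7392
  f11: (p6, p3, p1) → 16.2736
  f12: (p6, p3, p8) → 31.2774
Σ area = 396.557

Euler characteristic 8−18+12 = 2 ✓

facets=12 area=396.557


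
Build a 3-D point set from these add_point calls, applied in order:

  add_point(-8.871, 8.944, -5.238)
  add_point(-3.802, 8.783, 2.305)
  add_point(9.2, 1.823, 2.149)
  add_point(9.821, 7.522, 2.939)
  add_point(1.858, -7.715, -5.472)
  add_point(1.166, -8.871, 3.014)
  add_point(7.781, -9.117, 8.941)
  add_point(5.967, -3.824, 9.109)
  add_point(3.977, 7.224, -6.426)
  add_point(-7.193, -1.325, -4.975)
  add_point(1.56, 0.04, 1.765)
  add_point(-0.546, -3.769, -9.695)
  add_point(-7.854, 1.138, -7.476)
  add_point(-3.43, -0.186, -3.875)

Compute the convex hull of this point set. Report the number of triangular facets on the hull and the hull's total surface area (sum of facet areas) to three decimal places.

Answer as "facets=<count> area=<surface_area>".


facets=20 area=965.962

12 of the 14 inputs are extreme points: [0, 1, 2, 3, 4, 5, 6, 7, 8, 9, 11, 12].

Area of each hull facet:
  f1: (p8, p3, p0) → 64.4923
  f2: (p8, p11, p0) → 78.2716
  f3: (p1, p3, p0) → 50.0382
  f4: (p9, p1, p0) → 46.9124
  f5: (p2, p6, p3) → 23.8339
  f6: (p2, p8, p3) → 31.3120
  f7: (p7, p6, p3) → 27.3189
  f8: (p7, p1, p3) → 90.6903
  f9: (p12, p11, p0) → 27.1513
  f10: (p12, p9, p0) → 12.7474
  f11: (p12, p9, p11) → 15.1839
  f12: (p5, p7, p6) → 24.0955
  f13: (p5, p9, p1) → 88.9789
  f14: (p5, p7, p1) → 79.2873
  f15: (p4, p9, p11) → 26.4852
  f16: (p4, p5, p9) → 47.6214
  f17: (p4, p5, p6) → 30.4640
  f18: (p4, p2, p6) → 86.7365
  f19: (p4, p8, p11) → 37.4361
  f20: (p4, p2, p8) → 76.9053
Σ area = 965.962

Euler characteristic 12−30+20 = 2 ✓


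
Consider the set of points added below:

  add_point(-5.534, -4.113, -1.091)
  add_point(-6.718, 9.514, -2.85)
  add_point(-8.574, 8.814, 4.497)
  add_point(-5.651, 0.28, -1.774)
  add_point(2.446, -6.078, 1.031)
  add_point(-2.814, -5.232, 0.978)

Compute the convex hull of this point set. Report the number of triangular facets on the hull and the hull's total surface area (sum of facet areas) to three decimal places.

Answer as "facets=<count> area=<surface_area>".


Extreme-point indices: [0, 1, 2, 3, 4, 5] — 6 of 6 on the boundary.

Facet areas (half cross-product norm):
  f1: (p1, p4, p2) → 69.4846
  f2: (p0, p1, p2) → 51.4876
  f3: (p5, p4, p2) → 35.8124
  f4: (p5, p0, p2) → 25.2952
  f5: (p5, p0, p4) → 5.7235
  f6: (p3, p1, p4) → 35.4182
  f7: (p3, p0, p4) → 18.0527
  f8: (p3, p0, p1) → 1.9918
Σ area = 243.266

Euler: V−E+F = 6−12+8 = 2.

facets=8 area=243.266


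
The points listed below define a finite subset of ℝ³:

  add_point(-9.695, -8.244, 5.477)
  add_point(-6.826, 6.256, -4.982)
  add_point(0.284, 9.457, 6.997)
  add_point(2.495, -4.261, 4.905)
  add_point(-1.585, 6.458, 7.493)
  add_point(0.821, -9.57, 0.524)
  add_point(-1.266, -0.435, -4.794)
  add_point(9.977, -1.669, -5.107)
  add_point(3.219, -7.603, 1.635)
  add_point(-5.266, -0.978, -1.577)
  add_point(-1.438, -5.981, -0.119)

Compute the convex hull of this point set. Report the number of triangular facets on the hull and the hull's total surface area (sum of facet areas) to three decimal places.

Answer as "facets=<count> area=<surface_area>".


facets=14 area=752.028

Points on the hull: [0, 1, 2, 3, 4, 5, 6, 7, 8] (9 of 11).

Facet areas (half cross-product norm):
  f1: (p1, p2, p7) → 124.4381
  f2: (p3, p2, p7) → 89.6776
  f3: (p6, p5, p7) → 58.6688
  f4: (p6, p1, p7) → 34.2570
  f5: (p6, p5, p0) → 62.9081
  f6: (p6, p1, p0) → 66.9538
  f7: (p4, p3, p0) → 75.3455
  f8: (p4, p3, p2) → 17.4663
  f9: (p4, p1, p0) → 108.8416
  f10: (p4, p1, p2) → 24.0527
  f11: (p8, p5, p0) → 17.2700
  f12: (p8, p3, p0) → 30.3402
  f13: (p8, p5, p7) → 15.4563
  f14: (p8, p3, p7) → 26.3518
Σ area = 752.028

Check V−E+F: 9 − 21 + 14 = 2.


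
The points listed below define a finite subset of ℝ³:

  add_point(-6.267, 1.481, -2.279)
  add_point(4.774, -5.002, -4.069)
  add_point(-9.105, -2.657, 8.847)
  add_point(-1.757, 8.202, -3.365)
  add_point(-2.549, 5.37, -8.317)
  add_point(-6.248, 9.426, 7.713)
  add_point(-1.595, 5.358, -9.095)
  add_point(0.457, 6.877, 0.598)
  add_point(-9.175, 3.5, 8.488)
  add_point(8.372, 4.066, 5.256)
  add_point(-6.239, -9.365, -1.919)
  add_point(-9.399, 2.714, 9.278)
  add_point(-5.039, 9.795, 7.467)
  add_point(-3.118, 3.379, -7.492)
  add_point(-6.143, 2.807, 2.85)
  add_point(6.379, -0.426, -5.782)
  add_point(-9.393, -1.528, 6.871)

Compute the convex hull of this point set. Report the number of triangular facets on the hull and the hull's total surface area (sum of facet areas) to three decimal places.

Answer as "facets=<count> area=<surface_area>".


facets=26 area=892.632

Points on the hull: [0, 1, 2, 3, 4, 5, 6, 8, 9, 10, 11, 12, 13, 15, 16] (15 of 17).

Facet areas (half cross-product norm):
  f1: (p1, p10, p9) → 75.6657
  f2: (p1, p6, p10) → 78.8955
  f3: (p2, p9, p11) → 49.2963
  f4: (p2, p10, p9) → 122.0405
  f5: (p12, p9, p11) → 61.8025
  f6: (p15, p6, p9) → 61.3753
  f7: (p15, p1, p9) → 30.9754
  f8: (p15, p1, p6) → 24.9139
  f9: (p16, p2, p11) → 5.5941
  f10: (p16, p2, p10) → 13.4551
  f11: (p16, p0, p10) → 51.9425
  f12: (p3, p6, p9) → 40.7713
  f13: (p3, p12, p9) → 74.9667
  f14: (p13, p6, p10) → 8.3006
  f15: (p13, p0, p10) → 32.7558
  f16: (p5, p3, p12) → 6.7103
  f17: (p5, p12, p11) → 3.5613
  f18: (p4, p13, p6) → 1.2432
  f19: (p4, p13, p0) → 5.1172
  f20: (p4, p3, p6) → 3.1807
  f21: (p4, p5, p3) → 21.1534
  f22: (p8, p5, p11) → 2.3508
  f23: (p8, p16, p11) → 2.6780
  f24: (p8, p16, p0) → 26.7604
  f25: (p8, p4, p0) → 30.7488
  f26: (p8, p4, p5) → 56.3771
Σ area = 892.632

Euler: V−E+F = 15−39+26 = 2.


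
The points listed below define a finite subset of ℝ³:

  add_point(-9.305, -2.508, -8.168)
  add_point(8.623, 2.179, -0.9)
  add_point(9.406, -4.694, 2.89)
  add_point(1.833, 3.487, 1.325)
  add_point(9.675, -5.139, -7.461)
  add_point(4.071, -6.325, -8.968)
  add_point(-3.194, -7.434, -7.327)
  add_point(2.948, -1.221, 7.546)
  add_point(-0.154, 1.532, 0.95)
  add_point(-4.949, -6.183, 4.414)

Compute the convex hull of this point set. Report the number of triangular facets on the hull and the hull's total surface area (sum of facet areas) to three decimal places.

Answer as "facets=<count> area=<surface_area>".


facets=16 area=661.012

Points on the hull: [0, 1, 2, 3, 4, 5, 6, 7, 8, 9] (10 of 10).

Triangle areas on the boundary:
  f1: (p9, p7, p3) → 38.6894
  f2: (p1, p4, p0) → 93.1761
  f3: (p1, p3, p0) → 52.4877
  f4: (p1, p7, p3) → 28.6235
  f5: (p6, p9, p0) → 46.9861
  f6: (p2, p9, p7) → 41.6373
  f7: (p2, p1, p4) → 36.7068
  f8: (p2, p1, p7) → 33.7885
  f9: (p2, p6, p9) → 84.1295
  f10: (p8, p3, p0) → 12.0311
  f11: (p8, p9, p0) → 62.1001
  f12: (p8, p9, p3) → 7.1457
  f13: (p5, p4, p0) → 22.4618
  f14: (p5, p6, p0) → 23.0397
  f15: (p5, p2, p4) → 29.8103
  f16: (p5, p2, p6) → 48.1983
Σ area = 661.012

Euler: V−E+F = 10−24+16 = 2.


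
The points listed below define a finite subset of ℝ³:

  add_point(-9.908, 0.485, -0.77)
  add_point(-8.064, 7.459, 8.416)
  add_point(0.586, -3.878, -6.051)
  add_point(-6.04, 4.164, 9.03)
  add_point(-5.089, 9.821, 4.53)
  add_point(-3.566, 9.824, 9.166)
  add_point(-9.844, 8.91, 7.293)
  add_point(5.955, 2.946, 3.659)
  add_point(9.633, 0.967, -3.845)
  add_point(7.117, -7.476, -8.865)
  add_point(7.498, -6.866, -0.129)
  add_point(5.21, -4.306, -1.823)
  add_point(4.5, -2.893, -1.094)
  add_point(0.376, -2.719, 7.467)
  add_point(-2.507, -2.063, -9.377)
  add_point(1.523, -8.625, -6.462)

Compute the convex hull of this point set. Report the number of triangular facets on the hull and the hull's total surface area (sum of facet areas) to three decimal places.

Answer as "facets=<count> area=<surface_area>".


Hull vertices (13/16): indices [0, 1, 3, 4, 5, 6, 7, 8, 9, 10, 13, 14, 15].

Per-facet area ½‖(b−a)×(c−a)‖:
  f1: (p13, p15, p0) → 93.9041
  f2: (p14, p15, p0) → 46.6795
  f3: (p3, p13, p0) → 52.6318
  f4: (p3, p13, p5) → 27.0672
  f5: (p10, p13, p15) → 49.3624
  f6: (p7, p5, p8) → 32.8626
  f7: (p7, p13, p5) → 54.4173
  f8: (p7, p10, p8) → 36.9811
  f9: (p7, p10, p13) → 43.9401
  f10: (p9, p14, p8) → 55.2369
  f11: (p9, p14, p15) → 25.1923
  f12: (p9, p10, p8) → 36.7540
  f13: (p9, p10, p15) → 25.5915
  f14: (p4, p5, p8) → 45.9017
  f15: (p4, p14, p8) → 119.6046
  f16: (p6, p14, p0) → 50.5871
  f17: (p6, p4, p14) → 47.4750
  f18: (p6, p3, p0) → 34.5657
  f19: (p6, p4, p5) → 13.3133
  f20: (p1, p3, p5) → 10.0175
  f21: (p1, p6, p5) → 5.9812
  f22: (p1, p6, p3) → 2.1130
Σ area = 910.180

Check V−E+F: 13 − 33 + 22 = 2.

facets=22 area=910.180


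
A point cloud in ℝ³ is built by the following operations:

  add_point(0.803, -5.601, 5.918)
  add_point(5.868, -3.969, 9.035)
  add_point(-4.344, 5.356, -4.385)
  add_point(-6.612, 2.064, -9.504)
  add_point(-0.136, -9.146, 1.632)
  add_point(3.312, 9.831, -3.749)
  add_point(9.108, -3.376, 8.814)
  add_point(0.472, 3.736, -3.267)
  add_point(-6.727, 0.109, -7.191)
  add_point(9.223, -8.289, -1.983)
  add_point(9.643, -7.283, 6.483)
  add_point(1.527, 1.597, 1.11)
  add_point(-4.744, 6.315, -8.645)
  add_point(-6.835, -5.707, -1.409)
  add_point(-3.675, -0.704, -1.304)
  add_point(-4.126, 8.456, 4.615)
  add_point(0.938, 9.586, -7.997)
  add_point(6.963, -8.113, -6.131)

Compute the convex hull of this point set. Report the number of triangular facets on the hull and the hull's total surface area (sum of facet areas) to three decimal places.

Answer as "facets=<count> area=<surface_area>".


14 of the 18 inputs are extreme points: [0, 1, 3, 4, 5, 6, 8, 9, 10, 12, 13, 15, 16, 17].

Triangle areas on the boundary:
  f1: (p0, p1, p10) → 17.1337
  f2: (p6, p1, p10) → 7.5612
  f3: (p4, p17, p13) → 41.6908
  f4: (p4, p0, p13) → 22.6251
  f5: (p4, p0, p10) → 25.3180
  f6: (p3, p17, p13) → 82.1724
  f7: (p9, p17, p5) → 43.6375
  f8: (p9, p6, p10) → 15.6487
  f9: (p9, p6, p5) → 107.9023
  f10: (p9, p4, p10) → 40.9922
  f11: (p9, p4, p17) → 23.6089
  f12: (p15, p0, p1) → 46.0079
  f13: (p15, p6, p5) → 100.1312
  f14: (p15, p6, p1) → 24.5263
  f15: (p15, p0, p13) → 75.7649
  f16: (p16, p17, p5) → 44.8927
  f17: (p16, p3, p17) → 91.7939
  f18: (p16, p15, p5) → 26.0371
  f19: (p8, p3, p13) → 1.1178
  f20: (p8, p15, p13) → 59.4563
  f21: (p8, p15, p3) → 21.6106
  f22: (p12, p15, p3) → 29.8447
  f23: (p12, p16, p3) → 9.2068
  f24: (p12, p16, p15) → 43.2497
Σ area = 1001.931

Check V−E+F: 14 − 36 + 24 = 2.

facets=24 area=1001.931


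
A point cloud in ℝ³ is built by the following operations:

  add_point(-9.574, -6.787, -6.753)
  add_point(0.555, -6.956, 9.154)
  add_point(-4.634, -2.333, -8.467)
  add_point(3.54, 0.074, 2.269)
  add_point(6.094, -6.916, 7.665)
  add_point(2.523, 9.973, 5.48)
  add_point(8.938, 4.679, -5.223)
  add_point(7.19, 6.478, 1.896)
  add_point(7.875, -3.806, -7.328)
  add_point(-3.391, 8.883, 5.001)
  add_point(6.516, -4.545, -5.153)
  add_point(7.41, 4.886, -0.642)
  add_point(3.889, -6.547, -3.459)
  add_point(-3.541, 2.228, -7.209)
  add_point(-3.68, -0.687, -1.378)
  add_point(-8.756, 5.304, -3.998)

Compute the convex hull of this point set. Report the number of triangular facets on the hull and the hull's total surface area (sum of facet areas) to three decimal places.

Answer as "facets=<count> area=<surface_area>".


facets=20 area=1016.902

Extreme-point indices: [0, 1, 2, 4, 5, 6, 7, 8, 9, 12, 13, 15] — 12 of 16 on the boundary.

Per-facet area ½‖(b−a)×(c−a)‖:
  f1: (p15, p5, p6) → 101.2289
  f2: (p7, p5, p6) → 16.3694
  f3: (p12, p8, p0) → 37.5654
  f4: (p2, p8, p6) → 55.6648
  f5: (p2, p8, p0) → 34.3041
  f6: (p2, p15, p0) → 33.3904
  f7: (p9, p1, p5) → 50.6444
  f8: (p9, p15, p5) → 26.7658
  f9: (p9, p1, p0) → 149.2314
  f10: (p9, p15, p0) → 58.4854
  f11: (p4, p12, p8) → 30.3995
  f12: (p4, p1, p5) → 49.2683
  f13: (p4, p7, p5) → 48.9299
  f14: (p4, p8, p6) → 67.8588
  f15: (p4, p7, p6) → 54.3794
  f16: (p4, p1, p0) → 51.6002
  f17: (p4, p12, p0) → 71.3290
  f18: (p13, p15, p6) → 35.9308
  f19: (p13, p2, p6) → 28.1089
  f20: (p13, p2, p15) → 15.4477
Σ area = 1016.902

Euler characteristic 12−30+20 = 2 ✓


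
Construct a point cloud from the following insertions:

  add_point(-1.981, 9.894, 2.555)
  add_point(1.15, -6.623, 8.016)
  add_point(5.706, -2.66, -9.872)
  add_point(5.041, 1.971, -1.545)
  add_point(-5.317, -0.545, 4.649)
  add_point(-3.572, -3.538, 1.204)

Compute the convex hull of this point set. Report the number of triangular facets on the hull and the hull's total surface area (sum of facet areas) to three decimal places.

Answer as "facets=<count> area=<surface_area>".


Hull vertices (6/6): indices [0, 1, 2, 3, 4, 5].

Per-facet area ½‖(b−a)×(c−a)‖:
  f1: (p1, p0, p4) → 46.9646
  f2: (p3, p0, p2) → 38.9166
  f3: (p3, p1, p2) → 60.5397
  f4: (p3, p1, p0) → 76.2413
  f5: (p5, p0, p4) → 25.6908
  f6: (p5, p0, p2) → 98.2110
  f7: (p5, p1, p4) → 21.3964
  f8: (p5, p1, p2) → 61.6628
Σ area = 429.623

Euler characteristic 6−12+8 = 2 ✓

facets=8 area=429.623


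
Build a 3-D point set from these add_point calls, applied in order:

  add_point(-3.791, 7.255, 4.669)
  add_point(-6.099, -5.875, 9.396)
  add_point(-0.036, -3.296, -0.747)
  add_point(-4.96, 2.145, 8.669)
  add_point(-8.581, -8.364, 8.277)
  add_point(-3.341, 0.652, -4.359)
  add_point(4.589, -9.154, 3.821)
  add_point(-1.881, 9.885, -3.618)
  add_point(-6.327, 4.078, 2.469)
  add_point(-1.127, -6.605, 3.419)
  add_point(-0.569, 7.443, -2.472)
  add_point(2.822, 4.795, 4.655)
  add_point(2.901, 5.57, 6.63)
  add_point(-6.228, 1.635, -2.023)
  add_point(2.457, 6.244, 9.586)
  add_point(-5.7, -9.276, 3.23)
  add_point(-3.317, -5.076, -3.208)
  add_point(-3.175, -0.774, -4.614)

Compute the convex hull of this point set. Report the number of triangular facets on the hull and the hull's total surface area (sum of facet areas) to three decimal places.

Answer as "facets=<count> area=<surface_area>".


Hull vertices (16/18): indices [0, 1, 3, 4, 5, 6, 7, 8, 10, 11, 12, 13, 14, 15, 16, 17].

Facet areas (half cross-product norm):
  f1: (p1, p6, p4) → 22.2295
  f2: (p1, p14, p6) → 89.1439
  f3: (p0, p14, p7) → 32.0139
  f4: (p15, p6, p4) → 27.2538
  f5: (p15, p16, p6) → 40.0919
  f6: (p13, p15, p4) → 34.8494
  f7: (p13, p15, p16) → 29.0310
  f8: (p17, p16, p6) → 22.0441
  f9: (p17, p13, p16) → 10.1024
  f10: (p3, p1, p4) → 10.2125
  f11: (p3, p1, p14) → 28.0757
  f12: (p3, p0, p14) → 24.9279
  f13: (p10, p11, p6) → 55.6365
  f14: (p10, p11, p7) → 8.0537
  f15: (p10, p17, p6) → 61.1890
  f16: (p10, p17, p7) → 11.2751
  f17: (p12, p14, p7) → 13.5782
  f18: (p12, p11, p7) → 9.5133
  f19: (p12, p14, p6) → 21.0731
  f20: (p12, p11, p6) → 13.6246
  f21: (p8, p0, p7) → 20.4181
  f22: (p8, p13, p7) → 23.3629
  f23: (p8, p13, p4) → 35.5232
  f24: (p8, p3, p4) → 36.3363
  f25: (p8, p3, p0) → 14.3245
  f26: (p5, p13, p7) → 17.7073
  f27: (p5, p17, p7) → 1.9362
  f28: (p5, p17, p13) → 2.5121
Σ area = 716.040

Euler characteristic 16−42+28 = 2 ✓

facets=28 area=716.040


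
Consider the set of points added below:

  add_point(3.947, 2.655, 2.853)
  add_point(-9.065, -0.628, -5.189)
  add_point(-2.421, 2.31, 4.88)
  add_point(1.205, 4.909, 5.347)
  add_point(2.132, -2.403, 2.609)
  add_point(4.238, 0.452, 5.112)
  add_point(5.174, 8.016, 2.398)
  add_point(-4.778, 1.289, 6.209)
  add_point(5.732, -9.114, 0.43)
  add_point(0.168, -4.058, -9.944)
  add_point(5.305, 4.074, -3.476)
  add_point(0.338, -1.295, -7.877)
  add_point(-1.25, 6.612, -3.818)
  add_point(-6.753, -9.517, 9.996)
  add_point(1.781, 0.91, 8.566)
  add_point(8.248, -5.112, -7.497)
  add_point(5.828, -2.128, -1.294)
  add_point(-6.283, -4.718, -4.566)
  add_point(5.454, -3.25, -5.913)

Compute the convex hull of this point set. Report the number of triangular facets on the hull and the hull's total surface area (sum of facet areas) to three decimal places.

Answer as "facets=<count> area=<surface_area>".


facets=22 area=915.905

13 of the 19 inputs are extreme points: [1, 3, 5, 6, 7, 8, 9, 10, 12, 13, 14, 15, 17].

Facet areas (half cross-product norm):
  f1: (p7, p13, p1) → 71.2774
  f2: (p12, p7, p1) → 58.2294
  f3: (p17, p13, p1) → 35.7011
  f4: (p9, p12, p1) → 55.0821
  f5: (p9, p17, p1) → 20.1406
  f6: (p10, p6, p15) → 21.4548
  f7: (p10, p12, p6) → 24.4995
  f8: (p10, p9, p15) → 42.8583
  f9: (p10, p9, p12) → 40.0674
  f10: (p14, p7, p13) → 40.5515
  f11: (p14, p5, p6) → 16.7510
  f12: (p8, p17, p13) → 95.6678
  f13: (p8, p9, p17) → 52.7017
  f14: (p8, p9, p15) → 39.2276
  f15: (p8, p6, p15) → 75.3244
  f16: (p8, p5, p6) → 32.3166
  f17: (p8, p14, p13) → 86.5536
  f18: (p8, p14, p5) → 19.4651
  f19: (p3, p14, p6) → 11.4528
  f20: (p3, p14, p7) → 16.8390
  f21: (p3, p12, p6) → 25.7846
  f22: (p3, p12, p7) → 33.9585
Σ area = 915.905

Euler: V−E+F = 13−33+22 = 2.


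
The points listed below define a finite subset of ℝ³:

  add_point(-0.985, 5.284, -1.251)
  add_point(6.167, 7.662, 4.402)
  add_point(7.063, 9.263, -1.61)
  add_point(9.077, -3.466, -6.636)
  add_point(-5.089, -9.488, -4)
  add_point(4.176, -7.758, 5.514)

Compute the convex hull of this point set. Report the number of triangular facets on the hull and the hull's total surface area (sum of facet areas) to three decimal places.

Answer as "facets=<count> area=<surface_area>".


Hull vertices (6/6): indices [0, 1, 2, 3, 4, 5].

Triangle areas on the boundary:
  f1: (p5, p3, p4) → 86.8169
  f2: (p1, p2, p3) → 43.0828
  f3: (p1, p5, p3) → 97.6979
  f4: (p0, p3, p4) → 99.5148
  f5: (p0, p2, p3) → 59.9634
  f6: (p0, p1, p2) → 27.1200
  f7: (p0, p5, p4) → 94.1544
  f8: (p0, p1, p5) → 69.9573
Σ area = 578.308

Euler characteristic 6−12+8 = 2 ✓

facets=8 area=578.308


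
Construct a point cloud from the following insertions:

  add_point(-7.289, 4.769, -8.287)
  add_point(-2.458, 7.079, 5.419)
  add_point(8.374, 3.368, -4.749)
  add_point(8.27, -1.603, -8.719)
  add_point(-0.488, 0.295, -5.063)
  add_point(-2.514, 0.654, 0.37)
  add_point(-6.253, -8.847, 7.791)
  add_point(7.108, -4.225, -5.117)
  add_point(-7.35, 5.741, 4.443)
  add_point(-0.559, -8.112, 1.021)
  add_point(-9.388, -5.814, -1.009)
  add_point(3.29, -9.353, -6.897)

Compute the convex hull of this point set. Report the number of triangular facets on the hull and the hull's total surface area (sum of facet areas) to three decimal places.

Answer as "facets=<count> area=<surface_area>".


facets=16 area=883.200

Hull vertices (10/12): indices [0, 1, 2, 3, 6, 7, 8, 9, 10, 11].

Per-facet area ½‖(b−a)×(c−a)‖:
  f1: (p6, p11, p10) → 70.8099
  f2: (p8, p6, p10) → 62.7992
  f3: (p0, p11, p10) → 92.4562
  f4: (p0, p8, p10) → 72.1175
  f5: (p7, p6, p2) → 69.8809
  f6: (p1, p6, p2) → 126.6244
  f7: (p1, p8, p6) → 38.3706
  f8: (p1, p0, p2) → 102.0219
  f9: (p1, p0, p8) → 32.2789
  f10: (p3, p0, p2) → 51.0928
  f11: (p3, p0, p11) → 77.6367
  f12: (p3, p7, p2) → 14.6364
  f13: (p3, p7, p11) → 14.1606
  f14: (p9, p6, p11) → 12.8666
  f15: (p9, p7, p11) → 29.3611
  f16: (p9, p7, p6) → 16.0862
Σ area = 883.200

Euler: V−E+F = 10−24+16 = 2.


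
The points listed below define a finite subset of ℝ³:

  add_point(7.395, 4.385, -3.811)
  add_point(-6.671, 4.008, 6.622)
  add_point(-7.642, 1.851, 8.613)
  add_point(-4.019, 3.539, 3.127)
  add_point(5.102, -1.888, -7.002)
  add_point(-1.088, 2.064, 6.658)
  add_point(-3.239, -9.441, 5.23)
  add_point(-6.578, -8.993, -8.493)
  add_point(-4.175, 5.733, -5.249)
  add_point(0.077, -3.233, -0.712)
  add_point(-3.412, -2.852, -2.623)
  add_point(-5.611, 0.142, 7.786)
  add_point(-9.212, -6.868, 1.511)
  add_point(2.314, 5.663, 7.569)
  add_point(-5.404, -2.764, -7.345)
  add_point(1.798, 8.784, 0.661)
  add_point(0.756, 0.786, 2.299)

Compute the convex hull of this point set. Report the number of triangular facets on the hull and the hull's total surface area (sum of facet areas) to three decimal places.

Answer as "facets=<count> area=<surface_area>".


facets=18 area=855.716

Hull vertices (11/17): indices [0, 1, 2, 4, 6, 7, 8, 12, 13, 14, 15].

Facet areas (half cross-product norm):
  f1: (p13, p15, p0) → 31.1295
  f2: (p8, p7, p12) → 75.3455
  f3: (p8, p15, p0) → 37.4392
  f4: (p8, p4, p0) → 41.9340
  f5: (p6, p13, p0) → 101.4779
  f6: (p6, p4, p0) → 59.9599
  f7: (p6, p4, p7) → 92.9997
  f8: (p6, p7, p12) → 38.7428
  f9: (p1, p13, p15) → 34.7638
  f10: (p1, p8, p15) → 48.7301
  f11: (p1, p8, p12) → 73.1161
  f12: (p14, p4, p7) → 32.7349
  f13: (p14, p8, p7) → 2.0847
  f14: (p14, p8, p4) → 45.4028
  f15: (p2, p6, p12) → 42.0056
  f16: (p2, p1, p12) → 17.2781
  f17: (p2, p6, p13) → 67.3606
  f18: (p2, p1, p13) → 13.2114
Σ area = 855.716

Euler characteristic 11−27+18 = 2 ✓


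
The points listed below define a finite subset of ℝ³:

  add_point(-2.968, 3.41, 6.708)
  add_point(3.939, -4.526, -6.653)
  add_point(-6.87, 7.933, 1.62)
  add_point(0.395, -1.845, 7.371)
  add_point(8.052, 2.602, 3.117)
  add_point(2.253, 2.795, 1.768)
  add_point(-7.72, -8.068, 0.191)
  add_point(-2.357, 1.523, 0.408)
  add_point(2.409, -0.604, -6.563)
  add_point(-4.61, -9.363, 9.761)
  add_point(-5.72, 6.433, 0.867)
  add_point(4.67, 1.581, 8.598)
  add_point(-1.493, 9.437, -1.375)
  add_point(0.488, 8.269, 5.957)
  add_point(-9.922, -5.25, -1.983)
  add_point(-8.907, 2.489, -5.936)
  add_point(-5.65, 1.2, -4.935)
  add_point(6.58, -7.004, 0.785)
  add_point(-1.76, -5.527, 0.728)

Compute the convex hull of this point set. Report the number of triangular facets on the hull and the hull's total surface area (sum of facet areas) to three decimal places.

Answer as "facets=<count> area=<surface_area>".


facets=22 area=938.643

Extreme-point indices: [0, 1, 2, 4, 6, 8, 9, 11, 12, 13, 14, 15, 17] — 13 of 19 on the boundary.

Facet areas (half cross-product norm):
  f1: (p15, p1, p14) → 61.1607
  f2: (p13, p12, p4) → 37.9151
  f3: (p6, p1, p14) → 29.2428
  f4: (p6, p9, p14) → 14.3453
  f5: (p17, p1, p4) → 41.3192
  f6: (p17, p6, p1) → 55.9748
  f7: (p17, p6, p9) → 68.5973
  f8: (p8, p15, p12) → 58.2533
  f9: (p8, p15, p1) → 19.8545
  f10: (p8, p12, p4) → 62.7905
  f11: (p8, p1, p4) → 24.4191
  f12: (p11, p13, p4) → 26.8838
  f13: (p11, p17, p4) → 32.5694
  f14: (p11, p17, p9) → 77.7379
  f15: (p2, p15, p12) → 30.1501
  f16: (p2, p13, p12) → 23.4505
  f17: (p2, p15, p14) → 41.0833
  f18: (p2, p9, p14) → 94.7054
  f19: (p0, p2, p9) → 39.7168
  f20: (p0, p2, p13) → 22.7607
  f21: (p0, p11, p9) → 52.8098
  f22: (p0, p11, p13) → 22.9021
Σ area = 938.643

Euler: V−E+F = 13−33+22 = 2.


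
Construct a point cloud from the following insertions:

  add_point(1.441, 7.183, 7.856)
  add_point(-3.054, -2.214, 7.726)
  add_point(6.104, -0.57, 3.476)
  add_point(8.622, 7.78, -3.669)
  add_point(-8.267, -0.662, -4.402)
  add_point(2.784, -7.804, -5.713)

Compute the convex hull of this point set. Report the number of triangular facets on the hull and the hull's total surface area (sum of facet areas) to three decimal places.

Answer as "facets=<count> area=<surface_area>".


facets=8 area=606.610

6 of the 6 inputs are extreme points: [0, 1, 2, 3, 4, 5].

Triangle areas on the boundary:
  f1: (p5, p3, p4) → 108.0598
  f2: (p0, p3, p4) → 114.0937
  f3: (p1, p5, p4) → 83.8217
  f4: (p1, p0, p4) → 69.0377
  f5: (p2, p1, p5) → 62.1560
  f6: (p2, p1, p0) → 45.3117
  f7: (p2, p5, p3) → 68.5139
  f8: (p2, p0, p3) → 55.6153
Σ area = 606.610

Euler characteristic 6−12+8 = 2 ✓


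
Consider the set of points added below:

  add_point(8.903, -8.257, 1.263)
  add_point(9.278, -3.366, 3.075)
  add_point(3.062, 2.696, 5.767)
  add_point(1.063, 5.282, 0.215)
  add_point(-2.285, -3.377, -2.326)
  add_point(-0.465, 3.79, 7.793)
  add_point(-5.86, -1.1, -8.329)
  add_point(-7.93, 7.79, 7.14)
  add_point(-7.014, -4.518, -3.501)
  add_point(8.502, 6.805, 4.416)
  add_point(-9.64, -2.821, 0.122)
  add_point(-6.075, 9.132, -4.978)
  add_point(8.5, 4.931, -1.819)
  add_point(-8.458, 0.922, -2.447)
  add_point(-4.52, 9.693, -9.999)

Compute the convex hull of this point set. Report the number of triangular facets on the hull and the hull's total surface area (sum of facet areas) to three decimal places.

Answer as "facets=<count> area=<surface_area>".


facets=20 area=964.517

Extreme-point indices: [0, 1, 5, 6, 7, 8, 9, 10, 11, 12, 13, 14] — 12 of 15 on the boundary.

Facet areas (half cross-product norm):
  f1: (p9, p5, p1) → 50.7754
  f2: (p7, p5, p10) → 53.0536
  f3: (p7, p9, p14) → 137.7087
  f4: (p7, p9, p5) → 33.5627
  f5: (p12, p9, p1) → 30.5565
  f6: (p12, p9, p14) → 47.9847
  f7: (p8, p6, p10) → 12.4011
  f8: (p11, p7, p14) → 4.7935
  f9: (p0, p6, p14) → 97.8891
  f10: (p0, p12, p14) → 98.5789
  f11: (p0, p12, p1) → 19.7910
  f12: (p0, p8, p6) → 50.5761
  f13: (p0, p8, p10) → 37.7106
  f14: (p0, p5, p10) → 111.2800
  f15: (p0, p5, p1) → 27.4465
  f16: (p13, p11, p14) → 21.0912
  f17: (p13, p6, p10) → 14.8935
  f18: (p13, p6, p14) → 36.8392
  f19: (p13, p7, p10) → 27.6765
  f20: (p13, p11, p7) → 49.9080
Σ area = 964.517

Euler characteristic 12−30+20 = 2 ✓
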